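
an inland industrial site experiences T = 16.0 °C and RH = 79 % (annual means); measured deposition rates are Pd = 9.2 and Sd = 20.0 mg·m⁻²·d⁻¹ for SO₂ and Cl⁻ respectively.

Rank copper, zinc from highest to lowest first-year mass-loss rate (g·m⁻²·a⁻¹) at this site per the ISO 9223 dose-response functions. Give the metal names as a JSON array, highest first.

["copper", "zinc"]

copper: T>10 °C ⇒ hinge -0.080·(16.0−10) = -0.4800
  sulphur-dioxide contribution → 0.6175 μm/a
  chloride contribution → 0.8662 μm/a
  total first-year rate 1.484 μm/a
  mass loss = 1.484 μm/a × 8.96 g/cm³ = 13.29 g·m⁻²·a⁻¹
zinc: f(T) = -0.071·(T−10) [T>10 °C] = -0.4260
  sulphur-dioxide contribution → 0.847 μm/a
  chloride contribution → 0.7075 μm/a
  ⇒ r_corr(zinc) = 1.555 μm/a
  mass loss = 1.555 μm/a × 7.14 g/cm³ = 11.1 g·m⁻²·a⁻¹
Ordering by g·m⁻²·a⁻¹: copper (13.3) > zinc (11.1)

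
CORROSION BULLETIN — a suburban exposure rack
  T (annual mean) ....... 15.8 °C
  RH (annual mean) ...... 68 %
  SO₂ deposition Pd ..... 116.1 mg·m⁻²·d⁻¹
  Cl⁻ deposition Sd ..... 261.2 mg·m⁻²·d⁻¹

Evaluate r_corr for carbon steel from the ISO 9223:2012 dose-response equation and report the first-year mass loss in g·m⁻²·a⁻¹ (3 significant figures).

carbon steel: f(T) = -0.054·(T−10) [T>10 °C] = -0.3132
  SO₂ term: 1.77·116.1^0.52·exp(0.02·68-0.3132) = 59.75
  Cl⁻ term: 0.102·261.2^0.62·exp(0.033·68+0.04·15.8) = 57.04
  sum: 59.75 + 57.04 → r_corr = 116.8 μm/a
Convert to mass loss: 116.8 μm/a × 7.85 g/cm³ = 916.7 g·m⁻²·a⁻¹

r_corr = 917 g·m⁻²·a⁻¹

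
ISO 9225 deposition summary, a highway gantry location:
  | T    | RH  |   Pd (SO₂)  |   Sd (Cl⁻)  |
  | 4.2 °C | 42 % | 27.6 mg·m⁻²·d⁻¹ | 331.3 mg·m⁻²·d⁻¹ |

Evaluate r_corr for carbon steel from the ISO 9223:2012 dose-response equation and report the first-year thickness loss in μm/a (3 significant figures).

carbon steel: f(T) = +0.150·(T−10) [T≤10 °C] = -0.8700
  SO₂ term: 1.77·27.6^0.52·exp(0.02·42-0.8700) = 9.643
  Sd branch = 0.102·Sd^0.62·e^(0.033·RH+0.04·T) = 17.62 μm/a
  r_corr = 9.643 + 17.62 = 27.26 μm/a

r_corr = 27.3 μm/a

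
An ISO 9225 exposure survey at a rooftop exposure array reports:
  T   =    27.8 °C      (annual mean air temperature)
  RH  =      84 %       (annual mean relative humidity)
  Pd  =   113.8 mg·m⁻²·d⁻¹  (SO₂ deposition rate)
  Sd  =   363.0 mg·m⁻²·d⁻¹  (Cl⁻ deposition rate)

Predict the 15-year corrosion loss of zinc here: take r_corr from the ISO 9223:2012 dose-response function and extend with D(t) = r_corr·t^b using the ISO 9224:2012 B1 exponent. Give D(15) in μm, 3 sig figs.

zinc: T>10 °C ⇒ hinge -0.071·(27.8−10) = -1.2638
  SO₂ term: 0.0129·113.8^0.44·exp(0.046·84-1.2638) = 1.395
  Sd branch = 0.0175·Sd^0.57·e^(0.008·RH+0.085·T) = 10.48 μm/a
  r_corr = 1.395 + 10.48 = 11.87 μm/a
Power-law: D(15) = r_corr · 15^0.813
  D(15) = 11.87 × 15^0.813 = 11.87 × 9.04 = 107.3 μm

D(15) = 107 μm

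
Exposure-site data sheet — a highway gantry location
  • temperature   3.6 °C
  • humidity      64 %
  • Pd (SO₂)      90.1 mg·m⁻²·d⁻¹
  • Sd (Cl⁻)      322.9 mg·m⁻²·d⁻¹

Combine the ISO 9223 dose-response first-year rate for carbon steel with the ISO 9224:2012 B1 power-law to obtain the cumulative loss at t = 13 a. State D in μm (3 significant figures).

carbon steel: f(T) = +0.150·(T−10) [T≤10 °C] = -0.9600
  Pd branch = 1.77·Pd^0.52·e^(0.02·RH+f) = 25.32 μm/a
  Sd branch = 0.102·Sd^0.62·e^(0.033·RH+0.04·T) = 34.99 μm/a
  r_corr = 25.32 + 34.99 = 60.31 μm/a
ISO 9224: D(t) = r_corr · t^b with b = 0.523 (carbon steel, B1)
  D(13) = 60.31 × 13^0.523 = 60.31 × 3.825 = 230.7 μm

D(13) = 231 μm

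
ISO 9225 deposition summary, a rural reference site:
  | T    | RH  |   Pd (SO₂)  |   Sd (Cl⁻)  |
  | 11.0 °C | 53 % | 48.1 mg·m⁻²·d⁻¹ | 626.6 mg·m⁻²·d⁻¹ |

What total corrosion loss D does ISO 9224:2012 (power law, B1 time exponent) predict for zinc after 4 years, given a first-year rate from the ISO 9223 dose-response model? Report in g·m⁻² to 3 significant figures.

D(4) = 75.6 g·m⁻²

zinc: temperature factor f = -0.071·(1.0) = -0.0710
  SO₂ term: 0.0129·48.1^0.44·exp(0.046·53-0.0710) = 0.7563
  Sd branch = 0.0175·Sd^0.57·e^(0.008·RH+0.085·T) = 2.676 μm/a
  sum: 0.7563 + 2.676 → r_corr = 3.433 μm/a
Power-law: D(4) = r_corr · 4^0.813
  D(4) = 3.433 × 4^0.813 = 3.433 × 3.087 = 10.59 μm
  Mass loss = 10.59 μm × 7.14 g/cm³ = 75.65 g·m⁻²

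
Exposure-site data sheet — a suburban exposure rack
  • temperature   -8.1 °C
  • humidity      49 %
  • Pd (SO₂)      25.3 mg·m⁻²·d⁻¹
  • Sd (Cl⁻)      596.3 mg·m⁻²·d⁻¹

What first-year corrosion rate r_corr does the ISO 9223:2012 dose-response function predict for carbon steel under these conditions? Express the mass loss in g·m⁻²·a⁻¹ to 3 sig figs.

r_corr = 167 g·m⁻²·a⁻¹

carbon steel: temperature factor f = +0.150·(-18.1) = -2.7150
  sulphur-dioxide contribution → 1.675 μm/a
  chloride contribution → 19.54 μm/a
  ⇒ r_corr(carbon steel) = 21.22 μm/a
Convert to mass loss: 21.22 μm/a × 7.85 g/cm³ = 166.5 g·m⁻²·a⁻¹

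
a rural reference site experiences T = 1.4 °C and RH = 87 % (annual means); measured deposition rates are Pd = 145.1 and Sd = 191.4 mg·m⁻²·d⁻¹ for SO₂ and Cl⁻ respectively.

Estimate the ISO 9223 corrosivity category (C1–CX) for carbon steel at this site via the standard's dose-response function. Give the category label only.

carbon steel: temperature factor f = +0.150·(-8.6) = -1.2900
  Pd branch = 1.77·Pd^0.52·e^(0.02·RH+f) = 36.94 μm/a
  Sd branch = 0.102·Sd^0.62·e^(0.033·RH+0.04·T) = 49.5 μm/a
  sum: 36.94 + 49.5 → r_corr = 86.44 μm/a
86.4 μm/a falls in (80, 200] for carbon steel → category C5

C5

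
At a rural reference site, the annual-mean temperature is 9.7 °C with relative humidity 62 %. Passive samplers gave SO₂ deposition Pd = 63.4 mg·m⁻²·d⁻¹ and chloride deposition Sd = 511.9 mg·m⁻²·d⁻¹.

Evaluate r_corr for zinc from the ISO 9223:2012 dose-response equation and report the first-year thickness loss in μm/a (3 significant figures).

r_corr = 3.67 μm/a

zinc: T≤10 °C ⇒ hinge +0.038·(9.7−10) = -0.0114
  Pd branch = 0.0129·Pd^0.44·e^(0.046·RH+f) = 1.371 μm/a
  Cl⁻ term: 0.0175·511.9^0.57·exp(0.008·62+0.085·9.7) = 2.295
  sum: 1.371 + 2.295 → r_corr = 3.666 μm/a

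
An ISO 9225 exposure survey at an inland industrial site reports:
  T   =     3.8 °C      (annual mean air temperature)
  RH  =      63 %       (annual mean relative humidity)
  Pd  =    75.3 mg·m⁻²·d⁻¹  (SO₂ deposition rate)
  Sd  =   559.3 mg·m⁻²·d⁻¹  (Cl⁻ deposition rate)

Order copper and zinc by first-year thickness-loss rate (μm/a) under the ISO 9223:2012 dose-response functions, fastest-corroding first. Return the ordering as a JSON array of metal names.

copper: temperature factor f = +0.126·(-6.2) = -0.7812
  sulphur-dioxide contribution → 0.3071 μm/a
  chloride contribution → 0.6583 μm/a
  total first-year rate 0.9654 μm/a
zinc: T≤10 °C ⇒ hinge +0.038·(3.8−10) = -0.2356
  sulphur-dioxide contribution → 1.238 μm/a
  chloride contribution → 1.474 μm/a
  total first-year rate 2.711 μm/a
Ordering by μm/a: zinc (2.71) > copper (0.965)

["zinc", "copper"]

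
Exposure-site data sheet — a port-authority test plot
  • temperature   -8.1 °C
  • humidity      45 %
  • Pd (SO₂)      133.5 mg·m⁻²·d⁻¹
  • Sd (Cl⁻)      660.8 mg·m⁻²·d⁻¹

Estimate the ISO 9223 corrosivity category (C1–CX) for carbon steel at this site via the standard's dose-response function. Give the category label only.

C2

carbon steel: temperature factor f = +0.150·(-18.1) = -2.7150
  Pd branch = 1.77·Pd^0.52·e^(0.02·RH+f) = 3.673 μm/a
  Cl⁻ term: 0.102·660.8^0.62·exp(0.033·45+0.04·-8.1) = 18.25
  r_corr = 3.673 + 18.25 = 21.92 μm/a
Category bounds: 1.3…25 μm/a bracket r_corr ⇒ C2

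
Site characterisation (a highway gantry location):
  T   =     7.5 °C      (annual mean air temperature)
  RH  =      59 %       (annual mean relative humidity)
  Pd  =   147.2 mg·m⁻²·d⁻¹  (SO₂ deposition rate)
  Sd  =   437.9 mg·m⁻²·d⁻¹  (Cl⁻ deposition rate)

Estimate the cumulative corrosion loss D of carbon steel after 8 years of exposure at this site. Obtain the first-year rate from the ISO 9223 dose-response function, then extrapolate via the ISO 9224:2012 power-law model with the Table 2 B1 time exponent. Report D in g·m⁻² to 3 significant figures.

carbon steel: T≤10 °C ⇒ hinge +0.150·(7.5−10) = -0.3750
  Pd branch = 1.77·Pd^0.52·e^(0.02·RH+f) = 53.08 μm/a
  Cl⁻ term: 0.102·437.9^0.62·exp(0.033·59+0.04·7.5) = 41.89
  sum: 53.08 + 41.89 → r_corr = 94.97 μm/a
Long-term exponent b (ISO 9224 Table 2, B1) = 0.523
  D(8) = 94.97 × 8^0.523 = 94.97 × 2.967 = 281.8 μm
  Mass loss = 281.8 μm × 7.85 g/cm³ = 2212 g·m⁻²

D(8) = 2.21e+03 g·m⁻²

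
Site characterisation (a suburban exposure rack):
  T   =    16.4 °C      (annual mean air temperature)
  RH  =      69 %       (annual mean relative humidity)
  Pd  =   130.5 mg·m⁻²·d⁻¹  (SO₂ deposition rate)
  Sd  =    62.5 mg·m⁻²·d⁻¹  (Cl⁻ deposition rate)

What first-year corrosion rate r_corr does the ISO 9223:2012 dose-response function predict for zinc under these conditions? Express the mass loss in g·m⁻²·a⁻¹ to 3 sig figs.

zinc: f(T) = -0.071·(T−10) [T>10 °C] = -0.4544
  sulphur-dioxide contribution → 1.669 μm/a
  chloride contribution → 1.294 μm/a
  ⇒ r_corr(zinc) = 2.963 μm/a
Convert to mass loss: 2.963 μm/a × 7.14 g/cm³ = 21.16 g·m⁻²·a⁻¹

r_corr = 21.2 g·m⁻²·a⁻¹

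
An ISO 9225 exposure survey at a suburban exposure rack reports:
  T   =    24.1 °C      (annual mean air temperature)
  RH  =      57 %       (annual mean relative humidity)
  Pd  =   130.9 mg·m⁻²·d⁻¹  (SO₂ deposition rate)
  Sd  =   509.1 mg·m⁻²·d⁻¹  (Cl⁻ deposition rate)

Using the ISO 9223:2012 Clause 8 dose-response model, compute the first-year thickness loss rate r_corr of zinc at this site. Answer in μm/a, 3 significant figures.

zinc: T>10 °C ⇒ hinge -0.071·(24.1−10) = -1.0011
  Pd branch = 0.0129·Pd^0.44·e^(0.046·RH+f) = 0.5572 μm/a
  Sd branch = 0.0175·Sd^0.57·e^(0.008·RH+0.085·T) = 7.475 μm/a
  r_corr = 0.5572 + 7.475 = 8.032 μm/a

r_corr = 8.03 μm/a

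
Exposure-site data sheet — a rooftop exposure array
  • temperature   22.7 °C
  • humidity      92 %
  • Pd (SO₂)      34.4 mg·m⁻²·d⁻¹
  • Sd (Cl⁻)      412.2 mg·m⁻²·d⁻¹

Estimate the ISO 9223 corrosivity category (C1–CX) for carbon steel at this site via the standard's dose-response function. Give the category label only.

carbon steel: f(T) = -0.054·(T−10) [T>10 °C] = -0.6858
  Pd branch = 1.77·Pd^0.52·e^(0.02·RH+f) = 35.34 μm/a
  Cl⁻ term: 0.102·412.2^0.62·exp(0.033·92+0.04·22.7) = 220.2
  r_corr = 35.34 + 220.2 = 255.5 μm/a
256 μm/a falls in (200, 700] for carbon steel → category CX

CX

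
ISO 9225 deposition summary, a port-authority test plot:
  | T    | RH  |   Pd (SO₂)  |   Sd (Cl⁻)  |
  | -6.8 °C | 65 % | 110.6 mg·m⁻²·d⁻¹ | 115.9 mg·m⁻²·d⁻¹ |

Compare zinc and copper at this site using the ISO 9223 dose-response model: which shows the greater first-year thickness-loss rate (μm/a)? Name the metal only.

zinc

zinc: f(T) = +0.038·(T−10) [T≤10 °C] = -0.6384
  Pd branch = 0.0129·Pd^0.44·e^(0.046·RH+f) = 1.074 μm/a
  Cl⁻ term: 0.0175·115.9^0.57·exp(0.008·65+0.085·-6.8) = 0.248
  r_corr = 1.074 + 0.248 = 1.322 μm/a
copper: temperature factor f = +0.126·(-16.8) = -2.1168
  Pd branch = 0.0053·Pd^0.26·e^(0.059·RH+f) = 0.1004 μm/a
  Cl⁻ term: 0.01025·115.9^0.27·exp(0.036·65+0.049·-6.8) = 0.2751
  sum: 0.1004 + 0.2751 → r_corr = 0.3756 μm/a
Ordering by μm/a: zinc (1.32) > copper (0.376)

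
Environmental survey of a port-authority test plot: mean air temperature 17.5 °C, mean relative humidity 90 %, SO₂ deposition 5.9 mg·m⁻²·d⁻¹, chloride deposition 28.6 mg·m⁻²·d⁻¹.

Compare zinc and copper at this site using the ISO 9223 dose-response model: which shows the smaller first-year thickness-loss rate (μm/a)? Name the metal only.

zinc

zinc: T>10 °C ⇒ hinge -0.071·(17.5−10) = -0.5325
  Pd branch = 0.0129·Pd^0.44·e^(0.046·RH+f) = 1.039 μm/a
  Sd branch = 0.0175·Sd^0.57·e^(0.008·RH+0.085·T) = 1.076 μm/a
  sum: 1.039 + 1.076 → r_corr = 2.115 μm/a
copper: T>10 °C ⇒ hinge -0.080·(17.5−10) = -0.6000
  Pd branch = 0.0053·Pd^0.26·e^(0.059·RH+f) = 0.9337 μm/a
  Sd branch = 0.01025·Sd^0.27·e^(0.036·RH+0.049·T) = 1.526 μm/a
  r_corr = 0.9337 + 1.526 = 2.459 μm/a
Ordering by μm/a: copper (2.46) > zinc (2.11)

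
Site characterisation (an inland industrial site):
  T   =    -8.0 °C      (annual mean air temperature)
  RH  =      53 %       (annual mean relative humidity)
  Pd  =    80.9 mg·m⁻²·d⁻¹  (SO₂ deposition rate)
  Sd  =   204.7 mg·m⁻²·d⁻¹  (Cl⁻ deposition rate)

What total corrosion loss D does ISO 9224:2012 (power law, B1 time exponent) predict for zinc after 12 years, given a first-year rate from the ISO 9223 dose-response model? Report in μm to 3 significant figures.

D(12) = 6.00 μm

zinc: f(T) = +0.038·(T−10) [T≤10 °C] = -0.6840
  SO₂ term: 0.0129·80.9^0.44·exp(0.046·53-0.6840) = 0.515
  Sd branch = 0.0175·Sd^0.57·e^(0.008·RH+0.085·T) = 0.2813 μm/a
  r_corr = 0.515 + 0.2813 = 0.7964 μm/a
ISO 9224: D(t) = r_corr · t^b with b = 0.813 (zinc, B1)
  D(12) = 0.7964 × 12^0.813 = 0.7964 × 7.54 = 6.005 μm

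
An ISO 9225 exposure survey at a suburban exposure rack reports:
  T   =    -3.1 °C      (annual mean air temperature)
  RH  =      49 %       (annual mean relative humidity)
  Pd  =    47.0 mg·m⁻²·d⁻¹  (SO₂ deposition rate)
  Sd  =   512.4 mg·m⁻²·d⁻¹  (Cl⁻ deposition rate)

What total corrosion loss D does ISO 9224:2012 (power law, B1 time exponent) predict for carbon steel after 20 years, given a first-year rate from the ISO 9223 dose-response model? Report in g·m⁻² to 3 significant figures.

D(20) = 1.00e+03 g·m⁻²

carbon steel: temperature factor f = +0.150·(-13.1) = -1.9650
  Pd branch = 1.77·Pd^0.52·e^(0.02·RH+f) = 4.894 μm/a
  Sd branch = 0.102·Sd^0.62·e^(0.033·RH+0.04·T) = 21.72 μm/a
  r_corr = 4.894 + 21.72 = 26.62 μm/a
Power-law: D(20) = r_corr · 20^0.523
  D(20) = 26.62 × 20^0.523 = 26.62 × 4.791 = 127.5 μm
  Mass loss = 127.5 μm × 7.85 g/cm³ = 1001 g·m⁻²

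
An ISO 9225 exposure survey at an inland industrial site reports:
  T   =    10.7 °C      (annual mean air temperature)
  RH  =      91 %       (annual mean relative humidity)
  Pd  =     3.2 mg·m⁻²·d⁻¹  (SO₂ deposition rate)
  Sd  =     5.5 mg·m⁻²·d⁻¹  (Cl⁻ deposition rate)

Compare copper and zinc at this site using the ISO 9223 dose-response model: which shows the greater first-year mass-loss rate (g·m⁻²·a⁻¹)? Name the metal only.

copper

copper: temperature factor f = -0.080·(0.7) = -0.0560
  sulphur-dioxide contribution → 1.456 μm/a
  chloride contribution → 0.7262 μm/a
  total first-year rate 2.182 μm/a
  mass loss = 2.182 μm/a × 8.96 g/cm³ = 19.55 g·m⁻²·a⁻¹
zinc: f(T) = -0.071·(T−10) [T>10 °C] = -0.0497
  sulphur-dioxide contribution → 1.347 μm/a
  chloride contribution → 0.2378 μm/a
  ⇒ r_corr(zinc) = 1.584 μm/a
  mass loss = 1.584 μm/a × 7.14 g/cm³ = 11.31 g·m⁻²·a⁻¹
Ordering by g·m⁻²·a⁻¹: copper (19.5) > zinc (11.3)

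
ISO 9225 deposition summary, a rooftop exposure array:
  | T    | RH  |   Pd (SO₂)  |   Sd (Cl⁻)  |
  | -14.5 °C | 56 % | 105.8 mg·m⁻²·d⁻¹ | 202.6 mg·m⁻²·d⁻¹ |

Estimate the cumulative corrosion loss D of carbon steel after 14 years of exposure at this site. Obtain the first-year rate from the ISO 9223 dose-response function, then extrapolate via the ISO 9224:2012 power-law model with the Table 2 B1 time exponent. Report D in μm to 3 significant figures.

carbon steel: f(T) = +0.150·(T−10) [T≤10 °C] = -3.6750
  Pd branch = 1.77·Pd^0.52·e^(0.02·RH+f) = 1.553 μm/a
  Cl⁻ term: 0.102·202.6^0.62·exp(0.033·56+0.04·-14.5) = 9.759
  r_corr = 1.553 + 9.759 = 11.31 μm/a
Power-law: D(14) = r_corr · 14^0.523
  D(14) = 11.31 × 14^0.523 = 11.31 × 3.976 = 44.97 μm

D(14) = 45.0 μm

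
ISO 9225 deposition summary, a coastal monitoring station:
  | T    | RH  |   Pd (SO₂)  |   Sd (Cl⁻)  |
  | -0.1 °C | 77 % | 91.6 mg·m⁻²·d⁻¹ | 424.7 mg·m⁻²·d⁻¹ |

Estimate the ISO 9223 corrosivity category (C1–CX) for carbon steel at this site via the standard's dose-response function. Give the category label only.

C4

carbon steel: f(T) = +0.150·(T−10) [T≤10 °C] = -1.5150
  SO₂ term: 1.77·91.6^0.52·exp(0.02·77-1.5150) = 19.01
  Sd branch = 0.102·Sd^0.62·e^(0.033·RH+0.04·T) = 54.93 μm/a
  sum: 19.01 + 54.93 → r_corr = 73.94 μm/a
73.9 μm/a falls in (50, 80] for carbon steel → category C4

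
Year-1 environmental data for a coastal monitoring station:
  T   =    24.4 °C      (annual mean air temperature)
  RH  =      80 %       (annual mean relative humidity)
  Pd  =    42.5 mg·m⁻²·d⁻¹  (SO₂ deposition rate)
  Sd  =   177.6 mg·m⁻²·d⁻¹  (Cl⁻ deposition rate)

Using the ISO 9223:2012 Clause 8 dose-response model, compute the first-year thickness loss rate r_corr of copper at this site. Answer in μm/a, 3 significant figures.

copper: temperature factor f = -0.080·(14.4) = -1.1520
  Pd branch = 0.0053·Pd^0.26·e^(0.059·RH+f) = 0.498 μm/a
  Sd branch = 0.01025·Sd^0.27·e^(0.036·RH+0.049·T) = 2.444 μm/a
  r_corr = 0.498 + 2.444 = 2.942 μm/a

r_corr = 2.94 μm/a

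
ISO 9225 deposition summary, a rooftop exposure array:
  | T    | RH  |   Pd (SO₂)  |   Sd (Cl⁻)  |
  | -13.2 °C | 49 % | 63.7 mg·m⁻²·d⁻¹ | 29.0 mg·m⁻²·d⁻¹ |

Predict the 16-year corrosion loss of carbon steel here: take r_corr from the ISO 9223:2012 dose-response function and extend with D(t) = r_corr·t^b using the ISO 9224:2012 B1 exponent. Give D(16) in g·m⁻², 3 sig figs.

D(16) = 124 g·m⁻²

carbon steel: temperature factor f = +0.150·(-23.2) = -3.4800
  Pd branch = 1.77·Pd^0.52·e^(0.02·RH+f) = 1.26 μm/a
  Cl⁻ term: 0.102·29.0^0.62·exp(0.033·49+0.04·-13.2) = 2.445
  sum: 1.26 + 2.445 → r_corr = 3.705 μm/a
ISO 9224: D(t) = r_corr · t^b with b = 0.523 (carbon steel, B1)
  D(16) = 3.705 × 16^0.523 = 3.705 × 4.263 = 15.79 μm
  Mass loss = 15.79 μm × 7.85 g/cm³ = 124 g·m⁻²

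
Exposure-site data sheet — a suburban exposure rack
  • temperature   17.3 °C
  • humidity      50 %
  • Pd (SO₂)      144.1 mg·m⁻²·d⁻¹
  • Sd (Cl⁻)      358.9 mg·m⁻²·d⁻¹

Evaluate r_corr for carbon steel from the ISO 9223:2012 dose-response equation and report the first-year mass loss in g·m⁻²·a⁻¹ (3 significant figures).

r_corr = 657 g·m⁻²·a⁻¹

carbon steel: f(T) = -0.054·(T−10) [T>10 °C] = -0.3942
  Pd branch = 1.77·Pd^0.52·e^(0.02·RH+f) = 43.01 μm/a
  Cl⁻ term: 0.102·358.9^0.62·exp(0.033·50+0.04·17.3) = 40.72
  r_corr = 43.01 + 40.72 = 83.73 μm/a
Convert to mass loss: 83.73 μm/a × 7.85 g/cm³ = 657.3 g·m⁻²·a⁻¹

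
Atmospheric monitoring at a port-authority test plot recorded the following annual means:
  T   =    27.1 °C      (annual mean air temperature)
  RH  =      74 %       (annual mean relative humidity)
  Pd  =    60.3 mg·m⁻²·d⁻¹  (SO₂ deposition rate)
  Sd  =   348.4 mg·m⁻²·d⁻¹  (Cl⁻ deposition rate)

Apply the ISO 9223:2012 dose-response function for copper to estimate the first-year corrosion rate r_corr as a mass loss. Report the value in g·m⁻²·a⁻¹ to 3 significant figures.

copper: f(T) = -0.080·(T−10) [T>10 °C] = -1.3680
  SO₂ term: 0.0053·60.3^0.26·exp(0.059·74-1.3680) = 0.3084
  Cl⁻ term: 0.01025·348.4^0.27·exp(0.036·74+0.049·27.1) = 2.696
  sum: 0.3084 + 2.696 → r_corr = 3.005 μm/a
Convert to mass loss: 3.005 μm/a × 8.96 g/cm³ = 26.92 g·m⁻²·a⁻¹

r_corr = 26.9 g·m⁻²·a⁻¹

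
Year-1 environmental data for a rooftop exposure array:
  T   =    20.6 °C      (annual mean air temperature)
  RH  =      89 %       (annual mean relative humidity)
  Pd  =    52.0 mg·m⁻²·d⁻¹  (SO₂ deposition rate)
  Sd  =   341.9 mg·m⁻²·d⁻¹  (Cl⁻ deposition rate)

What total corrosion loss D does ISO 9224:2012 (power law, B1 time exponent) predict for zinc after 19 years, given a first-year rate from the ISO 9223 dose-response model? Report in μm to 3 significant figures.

D(19) = 85.3 μm

zinc: temperature factor f = -0.071·(10.6) = -0.7526
  sulphur-dioxide contribution → 2.074 μm/a
  chloride contribution → 5.715 μm/a
  total first-year rate 7.789 μm/a
ISO 9224: D(t) = r_corr · t^b with b = 0.813 (zinc, B1)
  D(19) = 7.789 × 19^0.813 = 7.789 × 10.96 = 85.33 μm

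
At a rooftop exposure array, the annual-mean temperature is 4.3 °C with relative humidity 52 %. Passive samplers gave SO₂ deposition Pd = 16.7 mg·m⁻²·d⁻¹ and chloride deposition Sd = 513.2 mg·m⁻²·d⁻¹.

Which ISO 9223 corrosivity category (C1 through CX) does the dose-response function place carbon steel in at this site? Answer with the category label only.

C3

carbon steel: f(T) = +0.150·(T−10) [T≤10 °C] = -0.8550
  SO₂ term: 1.77·16.7^0.52·exp(0.02·52-0.8550) = 9.207
  Sd branch = 0.102·Sd^0.62·e^(0.033·RH+0.04·T) = 32.28 μm/a
  sum: 9.207 + 32.28 → r_corr = 41.49 μm/a
ISO 9223 Table 2 (carbon steel): 25 < 41.5 ≤ 50 μm/a ⇒ C3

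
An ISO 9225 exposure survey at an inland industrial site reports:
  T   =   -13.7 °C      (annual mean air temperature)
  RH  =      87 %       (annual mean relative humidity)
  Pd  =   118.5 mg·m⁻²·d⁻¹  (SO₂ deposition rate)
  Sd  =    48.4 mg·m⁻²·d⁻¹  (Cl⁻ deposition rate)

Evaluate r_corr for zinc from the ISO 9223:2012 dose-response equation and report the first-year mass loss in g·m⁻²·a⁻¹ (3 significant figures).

r_corr = 17.4 g·m⁻²·a⁻¹

zinc: temperature factor f = +0.038·(-23.7) = -0.9006
  Pd branch = 0.0129·Pd^0.44·e^(0.046·RH+f) = 2.344 μm/a
  Cl⁻ term: 0.0175·48.4^0.57·exp(0.008·87+0.085·-13.7) = 0.09998
  sum: 2.344 + 0.09998 → r_corr = 2.444 μm/a
Convert to mass loss: 2.444 μm/a × 7.14 g/cm³ = 17.45 g·m⁻²·a⁻¹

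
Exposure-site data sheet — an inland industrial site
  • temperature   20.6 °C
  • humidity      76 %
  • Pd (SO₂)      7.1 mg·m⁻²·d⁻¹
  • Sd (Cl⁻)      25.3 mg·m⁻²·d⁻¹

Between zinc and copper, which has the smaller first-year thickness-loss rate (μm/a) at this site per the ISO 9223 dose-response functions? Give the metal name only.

zinc: T>10 °C ⇒ hinge -0.071·(20.6−10) = -0.7526
  SO₂ term: 0.0129·7.1^0.44·exp(0.046·76-0.7526) = 0.4749
  Cl⁻ term: 0.0175·25.3^0.57·exp(0.008·76+0.085·20.6) = 1.168
  sum: 0.4749 + 1.168 → r_corr = 1.643 μm/a
copper: temperature factor f = -0.080·(10.6) = -0.8480
  SO₂ term: 0.0053·7.1^0.26·exp(0.059·76-0.8480) = 0.3347
  Cl⁻ term: 0.01025·25.3^0.27·exp(0.036·76+0.049·20.6) = 1.038
  r_corr = 0.3347 + 1.038 = 1.373 μm/a
Ordering by μm/a: zinc (1.64) > copper (1.37)

copper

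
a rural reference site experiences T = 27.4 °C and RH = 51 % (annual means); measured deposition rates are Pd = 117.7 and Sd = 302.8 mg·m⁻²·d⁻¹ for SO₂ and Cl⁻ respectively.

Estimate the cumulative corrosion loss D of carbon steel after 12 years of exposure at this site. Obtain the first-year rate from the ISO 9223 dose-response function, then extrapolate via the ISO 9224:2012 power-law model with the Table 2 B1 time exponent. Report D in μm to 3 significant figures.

carbon steel: f(T) = -0.054·(T−10) [T>10 °C] = -0.9396
  SO₂ term: 1.77·117.7^0.52·exp(0.02·51-0.9396) = 22.89
  Sd branch = 0.102·Sd^0.62·e^(0.033·RH+0.04·T) = 56.73 μm/a
  r_corr = 22.89 + 56.73 = 79.62 μm/a
Power-law: D(12) = r_corr · 12^0.523
  D(12) = 79.62 × 12^0.523 = 79.62 × 3.668 = 292 μm

D(12) = 292 μm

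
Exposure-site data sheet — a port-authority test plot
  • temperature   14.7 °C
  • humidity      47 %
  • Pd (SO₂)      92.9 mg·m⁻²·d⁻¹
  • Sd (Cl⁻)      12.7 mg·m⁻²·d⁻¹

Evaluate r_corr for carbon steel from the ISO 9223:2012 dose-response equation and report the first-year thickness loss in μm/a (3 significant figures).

r_corr = 41.3 μm/a

carbon steel: T>10 °C ⇒ hinge -0.054·(14.7−10) = -0.2538
  SO₂ term: 1.77·92.9^0.52·exp(0.02·47-0.2538) = 37.1
  Sd branch = 0.102·Sd^0.62·e^(0.033·RH+0.04·T) = 4.187 μm/a
  r_corr = 37.1 + 4.187 = 41.29 μm/a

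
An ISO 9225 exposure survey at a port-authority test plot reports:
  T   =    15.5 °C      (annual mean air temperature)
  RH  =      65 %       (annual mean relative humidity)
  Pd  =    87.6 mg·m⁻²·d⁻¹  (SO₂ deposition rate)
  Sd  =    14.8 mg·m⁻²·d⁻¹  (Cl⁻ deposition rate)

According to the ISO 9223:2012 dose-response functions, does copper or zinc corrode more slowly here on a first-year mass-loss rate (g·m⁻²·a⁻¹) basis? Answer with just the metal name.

copper: temperature factor f = -0.080·(5.5) = -0.4400
  sulphur-dioxide contribution → 0.5055 μm/a
  chloride contribution → 0.4707 μm/a
  total first-year rate 0.9763 μm/a
  mass loss = 0.9763 μm/a × 8.96 g/cm³ = 8.748 g·m⁻²·a⁻¹
zinc: T>10 °C ⇒ hinge -0.071·(15.5−10) = -0.3905
  sulphur-dioxide contribution → 1.242 μm/a
  chloride contribution → 0.5106 μm/a
  total first-year rate 1.753 μm/a
  mass loss = 1.753 μm/a × 7.14 g/cm³ = 12.52 g·m⁻²·a⁻¹
Ordering by g·m⁻²·a⁻¹: zinc (12.5) > copper (8.75)

copper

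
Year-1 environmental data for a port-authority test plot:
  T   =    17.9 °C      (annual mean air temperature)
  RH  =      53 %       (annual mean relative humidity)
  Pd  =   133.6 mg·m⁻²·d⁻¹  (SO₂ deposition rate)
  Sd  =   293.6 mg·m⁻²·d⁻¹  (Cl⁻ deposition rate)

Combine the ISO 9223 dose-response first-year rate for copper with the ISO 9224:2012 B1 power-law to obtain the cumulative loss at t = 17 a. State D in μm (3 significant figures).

D(17) = 6.61 μm

copper: T>10 °C ⇒ hinge -0.080·(17.9−10) = -0.6320
  SO₂ term: 0.0053·133.6^0.26·exp(0.059·53-0.6320) = 0.2294
  Cl⁻ term: 0.01025·293.6^0.27·exp(0.036·53+0.049·17.9) = 0.7701
  r_corr = 0.2294 + 0.7701 = 0.9995 μm/a
ISO 9224: D(t) = r_corr · t^b with b = 0.667 (copper, B1)
  D(17) = 0.9995 × 17^0.667 = 0.9995 × 6.618 = 6.615 μm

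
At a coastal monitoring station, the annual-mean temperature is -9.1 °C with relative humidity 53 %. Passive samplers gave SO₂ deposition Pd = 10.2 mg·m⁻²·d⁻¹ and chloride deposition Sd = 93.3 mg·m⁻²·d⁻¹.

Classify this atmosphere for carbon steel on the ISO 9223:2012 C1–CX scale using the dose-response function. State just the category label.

carbon steel: temperature factor f = +0.150·(-19.1) = -2.8650
  SO₂ term: 1.77·10.2^0.52·exp(0.02·53-2.8650) = 0.974
  Sd branch = 0.102·Sd^0.62·e^(0.033·RH+0.04·T) = 6.783 μm/a
  r_corr = 0.974 + 6.783 = 7.757 μm/a
ISO 9223 Table 2 (carbon steel): 1.3 < 7.76 ≤ 25 μm/a ⇒ C2

C2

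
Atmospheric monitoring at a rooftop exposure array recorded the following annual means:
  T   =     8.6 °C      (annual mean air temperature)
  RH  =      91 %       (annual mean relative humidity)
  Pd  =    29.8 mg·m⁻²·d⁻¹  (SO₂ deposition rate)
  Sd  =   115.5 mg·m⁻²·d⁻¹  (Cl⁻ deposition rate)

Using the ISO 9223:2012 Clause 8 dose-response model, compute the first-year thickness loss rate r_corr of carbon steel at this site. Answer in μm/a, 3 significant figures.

carbon steel: temperature factor f = +0.150·(-1.4) = -0.2100
  SO₂ term: 1.77·29.8^0.52·exp(0.02·91-0.2100) = 51.73
  Cl⁻ term: 0.102·115.5^0.62·exp(0.033·91+0.04·8.6) = 55.08
  sum: 51.73 + 55.08 → r_corr = 106.8 μm/a

r_corr = 107 μm/a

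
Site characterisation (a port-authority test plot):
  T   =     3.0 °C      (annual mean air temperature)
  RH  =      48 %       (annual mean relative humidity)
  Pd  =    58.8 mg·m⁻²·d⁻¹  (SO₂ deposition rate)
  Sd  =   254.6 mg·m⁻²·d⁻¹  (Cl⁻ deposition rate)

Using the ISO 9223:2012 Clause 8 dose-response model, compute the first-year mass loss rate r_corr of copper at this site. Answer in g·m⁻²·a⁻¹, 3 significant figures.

r_corr = 3.64 g·m⁻²·a⁻¹

copper: T≤10 °C ⇒ hinge +0.126·(3.0−10) = -0.8820
  SO₂ term: 0.0053·58.8^0.26·exp(0.059·48-0.8820) = 0.1074
  Cl⁻ term: 0.01025·254.6^0.27·exp(0.036·48+0.049·3.0) = 0.2983
  r_corr = 0.1074 + 0.2983 = 0.4057 μm/a
Convert to mass loss: 0.4057 μm/a × 8.96 g/cm³ = 3.635 g·m⁻²·a⁻¹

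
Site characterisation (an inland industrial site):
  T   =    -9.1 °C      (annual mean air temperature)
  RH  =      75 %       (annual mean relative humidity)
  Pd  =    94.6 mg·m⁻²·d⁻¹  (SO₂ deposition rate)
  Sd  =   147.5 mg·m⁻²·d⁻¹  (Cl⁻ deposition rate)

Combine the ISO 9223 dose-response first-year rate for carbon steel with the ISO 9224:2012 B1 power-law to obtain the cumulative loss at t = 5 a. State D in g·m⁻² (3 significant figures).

D(5) = 427 g·m⁻²

carbon steel: f(T) = +0.150·(T−10) [T≤10 °C] = -2.8650
  SO₂ term: 1.77·94.6^0.52·exp(0.02·75-2.8650) = 4.815
  Sd branch = 0.102·Sd^0.62·e^(0.033·RH+0.04·T) = 18.62 μm/a
  sum: 4.815 + 18.62 → r_corr = 23.44 μm/a
Long-term exponent b (ISO 9224 Table 2, B1) = 0.523
  D(5) = 23.44 × 5^0.523 = 23.44 × 2.32 = 54.39 μm
  Mass loss = 54.39 μm × 7.85 g/cm³ = 426.9 g·m⁻²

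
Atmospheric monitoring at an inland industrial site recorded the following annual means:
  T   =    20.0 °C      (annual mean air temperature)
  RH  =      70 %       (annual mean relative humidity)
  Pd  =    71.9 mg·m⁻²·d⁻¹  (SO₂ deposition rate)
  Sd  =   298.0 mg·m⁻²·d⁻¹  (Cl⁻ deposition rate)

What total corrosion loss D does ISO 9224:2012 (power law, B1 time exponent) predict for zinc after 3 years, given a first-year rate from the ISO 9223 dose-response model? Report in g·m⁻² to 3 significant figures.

D(3) = 93.4 g·m⁻²

zinc: f(T) = -0.071·(T−10) [T>10 °C] = -0.7100
  SO₂ term: 0.0129·71.9^0.44·exp(0.046·70-0.7100) = 1.041
  Sd branch = 0.0175·Sd^0.57·e^(0.008·RH+0.085·T) = 4.314 μm/a
  sum: 1.041 + 4.314 → r_corr = 5.355 μm/a
Power-law: D(3) = r_corr · 3^0.813
  D(3) = 5.355 × 3^0.813 = 5.355 × 2.443 = 13.08 μm
  Mass loss = 13.08 μm × 7.14 g/cm³ = 93.4 g·m⁻²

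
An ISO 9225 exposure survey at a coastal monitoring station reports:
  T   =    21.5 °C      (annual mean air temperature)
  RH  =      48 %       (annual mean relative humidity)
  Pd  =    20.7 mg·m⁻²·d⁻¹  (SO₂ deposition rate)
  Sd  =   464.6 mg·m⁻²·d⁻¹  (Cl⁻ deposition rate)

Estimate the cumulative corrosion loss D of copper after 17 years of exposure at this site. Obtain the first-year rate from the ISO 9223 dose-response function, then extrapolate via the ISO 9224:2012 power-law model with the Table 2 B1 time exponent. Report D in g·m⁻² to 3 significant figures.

copper: f(T) = -0.080·(T−10) [T>10 °C] = -0.9200
  SO₂ term: 0.0053·20.7^0.26·exp(0.059·48-0.9200) = 0.07885
  Cl⁻ term: 0.01025·464.6^0.27·exp(0.036·48+0.049·21.5) = 0.8686
  sum: 0.07885 + 0.8686 → r_corr = 0.9475 μm/a
Long-term exponent b (ISO 9224 Table 2, B1) = 0.667
  D(17) = 0.9475 × 17^0.667 = 0.9475 × 6.618 = 6.27 μm
  Mass loss = 6.27 μm × 8.96 g/cm³ = 56.18 g·m⁻²

D(17) = 56.2 g·m⁻²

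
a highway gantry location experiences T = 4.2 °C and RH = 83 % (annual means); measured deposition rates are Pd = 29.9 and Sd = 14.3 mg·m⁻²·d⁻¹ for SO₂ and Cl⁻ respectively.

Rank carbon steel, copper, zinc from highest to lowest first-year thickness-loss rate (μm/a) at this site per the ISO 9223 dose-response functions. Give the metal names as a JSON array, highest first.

["carbon steel", "zinc", "copper"]

carbon steel: temperature factor f = +0.150·(-5.8) = -0.8700
  sulphur-dioxide contribution → 22.83 μm/a
  chloride contribution → 9.714 μm/a
  ⇒ r_corr(carbon steel) = 32.54 μm/a
copper: temperature factor f = +0.126·(-5.8) = -0.7308
  sulphur-dioxide contribution → 0.8266 μm/a
  chloride contribution → 0.5125 μm/a
  total first-year rate 1.339 μm/a
zinc: f(T) = +0.038·(T−10) [T≤10 °C] = -0.2204
  sulphur-dioxide contribution → 2.1 μm/a
  chloride contribution → 0.2213 μm/a
  ⇒ r_corr(zinc) = 2.322 μm/a
Ordering by μm/a: carbon steel (32.5) > zinc (2.32) > copper (1.34)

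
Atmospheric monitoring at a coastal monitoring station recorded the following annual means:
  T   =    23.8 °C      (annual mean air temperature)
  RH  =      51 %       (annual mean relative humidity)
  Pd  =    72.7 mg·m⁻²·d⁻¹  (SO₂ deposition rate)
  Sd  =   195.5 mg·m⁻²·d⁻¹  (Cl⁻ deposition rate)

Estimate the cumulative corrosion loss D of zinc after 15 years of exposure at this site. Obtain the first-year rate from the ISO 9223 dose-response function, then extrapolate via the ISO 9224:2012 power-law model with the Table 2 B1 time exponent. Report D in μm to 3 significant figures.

D(15) = 39.4 μm

zinc: temperature factor f = -0.071·(13.8) = -0.9798
  sulphur-dioxide contribution → 0.3334 μm/a
  chloride contribution → 4.025 μm/a
  total first-year rate 4.358 μm/a
Power-law: D(15) = r_corr · 15^0.813
  D(15) = 4.358 × 15^0.813 = 4.358 × 9.04 = 39.4 μm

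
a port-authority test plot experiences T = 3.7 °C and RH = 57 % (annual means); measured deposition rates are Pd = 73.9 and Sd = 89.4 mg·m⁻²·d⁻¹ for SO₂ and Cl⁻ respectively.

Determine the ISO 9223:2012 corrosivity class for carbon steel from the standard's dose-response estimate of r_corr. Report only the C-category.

C3

carbon steel: f(T) = +0.150·(T−10) [T≤10 °C] = -0.9450
  sulphur-dioxide contribution → 20.15 μm/a
  chloride contribution → 12.58 μm/a
  total first-year rate 32.73 μm/a
ISO 9223 Table 2 (carbon steel): 25 < 32.7 ≤ 50 μm/a ⇒ C3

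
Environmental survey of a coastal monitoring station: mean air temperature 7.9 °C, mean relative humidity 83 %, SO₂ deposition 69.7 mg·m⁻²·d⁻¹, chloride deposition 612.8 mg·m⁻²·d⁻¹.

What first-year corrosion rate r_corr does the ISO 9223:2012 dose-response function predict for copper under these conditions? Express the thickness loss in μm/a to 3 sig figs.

r_corr = 3.34 μm/a

copper: temperature factor f = +0.126·(-2.1) = -0.2646
  SO₂ term: 0.0053·69.7^0.26·exp(0.059·83-0.2646) = 1.642
  Cl⁻ term: 0.01025·612.8^0.27·exp(0.036·83+0.049·7.9) = 1.695
  sum: 1.642 + 1.695 → r_corr = 3.337 μm/a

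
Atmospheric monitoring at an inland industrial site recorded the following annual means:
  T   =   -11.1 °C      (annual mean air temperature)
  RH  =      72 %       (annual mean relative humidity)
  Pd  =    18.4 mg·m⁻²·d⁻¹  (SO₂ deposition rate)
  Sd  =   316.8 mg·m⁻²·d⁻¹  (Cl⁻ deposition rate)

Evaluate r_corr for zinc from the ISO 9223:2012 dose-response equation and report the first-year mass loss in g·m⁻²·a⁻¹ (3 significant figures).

r_corr = 6.39 g·m⁻²·a⁻¹

zinc: T≤10 °C ⇒ hinge +0.038·(-11.1−10) = -0.8018
  SO₂ term: 0.0129·18.4^0.44·exp(0.046·72-0.8018) = 0.5718
  Cl⁻ term: 0.0175·316.8^0.57·exp(0.008·72+0.085·-11.1) = 0.3228
  r_corr = 0.5718 + 0.3228 = 0.8946 μm/a
Convert to mass loss: 0.8946 μm/a × 7.14 g/cm³ = 6.387 g·m⁻²·a⁻¹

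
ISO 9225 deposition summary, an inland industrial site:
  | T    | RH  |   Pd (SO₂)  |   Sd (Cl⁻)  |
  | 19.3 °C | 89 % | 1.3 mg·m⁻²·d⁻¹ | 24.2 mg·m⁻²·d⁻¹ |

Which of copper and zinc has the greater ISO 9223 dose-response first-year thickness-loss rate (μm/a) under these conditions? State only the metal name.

copper

copper: T>10 °C ⇒ hinge -0.080·(19.3−10) = -0.7440
  Pd branch = 0.0053·Pd^0.26·e^(0.059·RH+f) = 0.5144 μm/a
  Cl⁻ term: 0.01025·24.2^0.27·exp(0.036·89+0.049·19.3) = 1.537
  sum: 0.5144 + 1.537 → r_corr = 2.051 μm/a
zinc: T>10 °C ⇒ hinge -0.071·(19.3−10) = -0.6603
  Pd branch = 0.0129·Pd^0.44·e^(0.046·RH+f) = 0.4487 μm/a
  Sd branch = 0.0175·Sd^0.57·e^(0.008·RH+0.085·T) = 1.131 μm/a
  sum: 0.4487 + 1.131 → r_corr = 1.58 μm/a
Ordering by μm/a: copper (2.05) > zinc (1.58)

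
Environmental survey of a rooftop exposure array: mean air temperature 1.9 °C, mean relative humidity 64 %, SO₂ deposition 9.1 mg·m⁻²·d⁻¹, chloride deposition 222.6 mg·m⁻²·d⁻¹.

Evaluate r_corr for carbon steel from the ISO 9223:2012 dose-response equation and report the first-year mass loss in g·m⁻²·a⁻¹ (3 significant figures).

r_corr = 251 g·m⁻²·a⁻¹

carbon steel: f(T) = +0.150·(T−10) [T≤10 °C] = -1.2150
  SO₂ term: 1.77·9.1^0.52·exp(0.02·64-1.2150) = 5.955
  Sd branch = 0.102·Sd^0.62·e^(0.033·RH+0.04·T) = 25.96 μm/a
  r_corr = 5.955 + 25.96 = 31.92 μm/a
Convert to mass loss: 31.92 μm/a × 7.85 g/cm³ = 250.5 g·m⁻²·a⁻¹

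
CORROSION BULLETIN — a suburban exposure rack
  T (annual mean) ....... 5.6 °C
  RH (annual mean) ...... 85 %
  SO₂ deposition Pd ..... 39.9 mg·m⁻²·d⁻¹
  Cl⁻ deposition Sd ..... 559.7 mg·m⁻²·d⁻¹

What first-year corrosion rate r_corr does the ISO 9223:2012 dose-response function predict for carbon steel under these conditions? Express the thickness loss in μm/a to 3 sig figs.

carbon steel: temperature factor f = +0.150·(-4.4) = -0.6600
  sulphur-dioxide contribution → 34.05 μm/a
  chloride contribution → 106.6 μm/a
  ⇒ r_corr(carbon steel) = 140.7 μm/a

r_corr = 141 μm/a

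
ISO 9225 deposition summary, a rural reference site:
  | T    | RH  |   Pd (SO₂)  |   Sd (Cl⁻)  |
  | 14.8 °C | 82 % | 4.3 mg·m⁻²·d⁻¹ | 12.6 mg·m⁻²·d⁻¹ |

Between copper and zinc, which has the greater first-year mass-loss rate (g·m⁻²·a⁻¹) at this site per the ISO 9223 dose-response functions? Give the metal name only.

copper: temperature factor f = -0.080·(4.8) = -0.3840
  SO₂ term: 0.0053·4.3^0.26·exp(0.059·82-0.3840) = 0.6658
  Cl⁻ term: 0.01025·12.6^0.27·exp(0.036·82+0.049·14.8) = 0.8032
  sum: 0.6658 + 0.8032 → r_corr = 1.469 μm/a
  mass loss = 1.469 μm/a × 8.96 g/cm³ = 13.16 g·m⁻²·a⁻¹
zinc: f(T) = -0.071·(T−10) [T>10 °C] = -0.3408
  Pd branch = 0.0129·Pd^0.44·e^(0.046·RH+f) = 0.7576 μm/a
  Sd branch = 0.0175·Sd^0.57·e^(0.008·RH+0.085·T) = 0.5029 μm/a
  r_corr = 0.7576 + 0.5029 = 1.261 μm/a
  mass loss = 1.261 μm/a × 7.14 g/cm³ = 9 g·m⁻²·a⁻¹
Ordering by g·m⁻²·a⁻¹: copper (13.2) > zinc (9)

copper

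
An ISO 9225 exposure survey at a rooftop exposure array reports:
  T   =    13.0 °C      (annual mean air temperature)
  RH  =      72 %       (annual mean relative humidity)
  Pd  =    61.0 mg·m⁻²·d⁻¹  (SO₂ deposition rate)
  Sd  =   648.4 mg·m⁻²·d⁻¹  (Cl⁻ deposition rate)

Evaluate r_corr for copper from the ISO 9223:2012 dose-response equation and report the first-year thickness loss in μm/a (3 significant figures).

copper: temperature factor f = -0.080·(3.0) = -0.2400
  Pd branch = 0.0053·Pd^0.26·e^(0.059·RH+f) = 0.8494 μm/a
  Cl⁻ term: 0.01025·648.4^0.27·exp(0.036·72+0.049·13.0) = 1.487
  r_corr = 0.8494 + 1.487 = 2.336 μm/a

r_corr = 2.34 μm/a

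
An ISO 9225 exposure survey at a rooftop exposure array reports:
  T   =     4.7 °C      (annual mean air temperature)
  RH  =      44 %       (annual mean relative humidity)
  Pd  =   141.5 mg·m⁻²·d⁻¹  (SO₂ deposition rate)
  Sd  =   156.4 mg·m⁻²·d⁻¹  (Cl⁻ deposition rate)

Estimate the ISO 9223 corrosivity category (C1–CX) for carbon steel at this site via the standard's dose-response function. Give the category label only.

C3

carbon steel: f(T) = +0.150·(T−10) [T≤10 °C] = -0.7950
  Pd branch = 1.77·Pd^0.52·e^(0.02·RH+f) = 25.31 μm/a
  Sd branch = 0.102·Sd^0.62·e^(0.033·RH+0.04·T) = 12.06 μm/a
  sum: 25.31 + 12.06 → r_corr = 37.37 μm/a
37.4 μm/a falls in (25, 50] for carbon steel → category C3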